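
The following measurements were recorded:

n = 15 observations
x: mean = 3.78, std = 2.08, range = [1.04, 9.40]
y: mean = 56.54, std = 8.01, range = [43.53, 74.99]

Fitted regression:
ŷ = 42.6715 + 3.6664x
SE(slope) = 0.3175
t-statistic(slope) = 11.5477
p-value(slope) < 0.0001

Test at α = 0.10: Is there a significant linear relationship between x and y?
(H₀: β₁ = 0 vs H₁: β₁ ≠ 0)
Reject H₀: p-value < 0.0001 < α = 0.10. The linear relationship is significant at the 10% level.

Hypothesis test for the slope coefficient:

H₀: β₁ = 0 (no linear relationship)
H₁: β₁ ≠ 0 (linear relationship exists)

Test statistic: t = β̂₁ / SE(β̂₁) = 3.6664 / 0.3175 = 11.5477

p < 0.0001: how often a slope estimate this far from 0 (in SE units) would arise by chance if β₁ were truly 0.

Decision rule: reject H₀ if p-value < α.
p-value < 0.0001 < α = 0.10 → reject H₀.

Conclusion: the linear association between x and y is significant at the 10% level.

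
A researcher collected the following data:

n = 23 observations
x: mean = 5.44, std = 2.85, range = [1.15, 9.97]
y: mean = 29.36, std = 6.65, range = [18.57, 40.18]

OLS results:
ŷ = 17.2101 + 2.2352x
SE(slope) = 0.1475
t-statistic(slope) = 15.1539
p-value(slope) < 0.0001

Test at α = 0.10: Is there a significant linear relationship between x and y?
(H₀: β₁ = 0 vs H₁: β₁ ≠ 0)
Reject H₀: p-value < 0.0001 < α = 0.10. The linear relationship is significant at the 10% level.

Hypothesis test for the slope coefficient:

H₀: β₁ = 0 (no linear relationship)
H₁: β₁ ≠ 0 (linear relationship exists)

Test statistic: t = β̂₁ / SE(β̂₁) = 2.2352 / 0.1475 = 15.1539

The p-value (<0.0001) is the probability, under H₀, of a t-statistic at least as extreme as |t| = 15.1539 (two-sided, df = n − 2 = 21).

Decision rule: reject H₀ if p-value < α.
p-value < 0.0001 < α = 0.10 → reject H₀.

Conclusion: the linear association between x and y is significant at the 10% level.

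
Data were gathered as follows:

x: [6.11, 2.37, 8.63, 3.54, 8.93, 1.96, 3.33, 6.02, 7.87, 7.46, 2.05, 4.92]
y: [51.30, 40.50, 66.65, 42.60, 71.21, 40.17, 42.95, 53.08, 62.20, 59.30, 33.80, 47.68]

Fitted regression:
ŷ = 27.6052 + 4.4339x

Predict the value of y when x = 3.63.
ŷ = 43.7003

To predict y for x = 3.63, substitute into the regression equation:

ŷ = 27.6052 + 4.4339 × 3.63
ŷ = 27.6052 + 16.0951
ŷ = 43.7003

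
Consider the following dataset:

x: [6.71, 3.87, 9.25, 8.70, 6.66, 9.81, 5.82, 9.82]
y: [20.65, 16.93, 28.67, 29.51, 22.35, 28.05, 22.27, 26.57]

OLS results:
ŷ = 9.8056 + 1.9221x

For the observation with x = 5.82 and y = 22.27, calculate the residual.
Residual = 1.2778

The residual is the difference between the actual value and the predicted value:

Residual = y - ŷ

Step 1: Calculate predicted value
ŷ = 9.8056 + 1.9221 × 5.82
ŷ = 20.9922

Step 2: Calculate residual
Residual = 22.27 - 20.9922
Residual = 1.2778

Interpretation: the model underestimates the actual value by 1.2778 at this point (positive residual → observation lies above the fitted line).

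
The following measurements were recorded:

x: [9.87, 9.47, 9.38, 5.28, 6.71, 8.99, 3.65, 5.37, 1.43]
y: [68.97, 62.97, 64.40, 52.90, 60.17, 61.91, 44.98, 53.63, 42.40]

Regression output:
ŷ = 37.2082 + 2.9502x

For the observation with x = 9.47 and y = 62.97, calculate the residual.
Residual = -2.1766

The residual is the difference between the actual value and the predicted value:

Residual = y - ŷ

Step 1: Calculate predicted value
ŷ = 37.2082 + 2.9502 × 9.47
ŷ = 65.1466

Step 2: Calculate residual
Residual = 62.97 - 65.1466
Residual = -2.1766

The residual is negative, so the observed y = 62.97 sits below the regression line (the line overestimates it by 2.1766).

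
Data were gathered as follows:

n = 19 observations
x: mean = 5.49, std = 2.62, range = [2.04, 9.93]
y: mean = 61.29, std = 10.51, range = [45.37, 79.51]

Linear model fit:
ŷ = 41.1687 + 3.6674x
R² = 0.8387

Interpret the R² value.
The model explains 83.87% of the variance in y (R² = 0.8387), leaving 16.13% unexplained; the fit is strong.

R² = 1 − SS_res/SS_tot compares the residual scatter to the total scatter of y about its mean.

Here R² = 0.8387:
- Explained: 83.87% of the variation in y
- Unexplained (residual): 100% − 83.87% = 16.13%
- Rule of thumb (below 0.3 weak; 0.3 to below 0.7 moderate; 0.7 and above strong) → strong

Note: R² never decreases when predictors are added, so it should not be used alone to compare models of different size.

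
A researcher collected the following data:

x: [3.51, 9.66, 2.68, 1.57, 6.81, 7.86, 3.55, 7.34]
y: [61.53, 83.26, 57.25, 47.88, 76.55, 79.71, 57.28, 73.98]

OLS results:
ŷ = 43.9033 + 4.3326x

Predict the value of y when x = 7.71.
ŷ = 77.3076

x = 7.71 lies inside the observed range [1.57, 9.66], so the fitted equation applies directly:

ŷ = 43.9033 + 4.3326 × 7.71
ŷ = 43.9033 + 33.4043
ŷ = 77.3076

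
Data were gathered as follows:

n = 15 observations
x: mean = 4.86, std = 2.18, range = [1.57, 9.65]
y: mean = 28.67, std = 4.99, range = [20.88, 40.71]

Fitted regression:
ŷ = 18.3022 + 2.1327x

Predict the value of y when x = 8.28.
ŷ = 35.9610

Plug x = 8.28 into the fitted line:

ŷ = 18.3022 + 2.1327 × 8.28
ŷ = 18.3022 + 17.6588
ŷ = 35.9610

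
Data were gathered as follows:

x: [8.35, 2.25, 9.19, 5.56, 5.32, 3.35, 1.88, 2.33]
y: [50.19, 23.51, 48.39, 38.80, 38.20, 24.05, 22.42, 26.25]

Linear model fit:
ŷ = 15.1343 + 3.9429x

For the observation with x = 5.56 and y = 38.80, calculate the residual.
Residual = 1.7432

The residual is the difference between the actual value and the predicted value:

Residual = y - ŷ

Step 1: Calculate predicted value
ŷ = 15.1343 + 3.9429 × 5.56
ŷ = 37.0568

Step 2: Calculate residual
Residual = 38.80 - 37.0568
Residual = 1.7432

The residual is positive, so the observed y = 38.80 sits above the regression line (the line underestimates it by 1.7432).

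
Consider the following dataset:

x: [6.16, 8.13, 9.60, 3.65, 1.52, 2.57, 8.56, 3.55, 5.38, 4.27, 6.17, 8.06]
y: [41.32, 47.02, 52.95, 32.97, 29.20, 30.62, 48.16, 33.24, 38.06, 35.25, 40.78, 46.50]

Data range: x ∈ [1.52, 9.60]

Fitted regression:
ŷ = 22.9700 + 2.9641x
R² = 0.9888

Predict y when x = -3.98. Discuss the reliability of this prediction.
ŷ = 11.1729 (extrapolation — x = -3.98 lies outside [1.52, 9.60], so reliability is low).

Prediction calculation:
ŷ = 22.9700 + 2.9641 × (-3.98)
ŷ = 11.1729

Reliability:
- Data range: x ∈ [1.52, 9.60]
- Prediction point: x = -3.98 is 5.50 units below the observed range → this is EXTRAPOLATION, not interpolation

Why that matters here:
- There are no observations near this x to validate the fitted line there
- The linear relationship may not hold outside the observed range

A defensible statement: 'if the linear trend continued to x = -3.98, y would be about 11.1729' — the premise is untested.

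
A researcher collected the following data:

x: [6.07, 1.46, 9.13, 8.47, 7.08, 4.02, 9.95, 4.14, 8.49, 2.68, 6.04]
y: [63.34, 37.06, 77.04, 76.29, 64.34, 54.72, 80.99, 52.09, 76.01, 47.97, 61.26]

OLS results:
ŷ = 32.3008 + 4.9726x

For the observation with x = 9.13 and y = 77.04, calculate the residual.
Residual = -0.6606

The residual is the difference between the actual value and the predicted value:

Residual = y - ŷ

Step 1: Calculate predicted value
ŷ = 32.3008 + 4.9726 × 9.13
ŷ = 77.7006

Step 2: Calculate residual
Residual = 77.04 - 77.7006
Residual = -0.6606

The residual is negative, so the observed y = 77.04 sits below the regression line (the line overestimates it by 0.6606).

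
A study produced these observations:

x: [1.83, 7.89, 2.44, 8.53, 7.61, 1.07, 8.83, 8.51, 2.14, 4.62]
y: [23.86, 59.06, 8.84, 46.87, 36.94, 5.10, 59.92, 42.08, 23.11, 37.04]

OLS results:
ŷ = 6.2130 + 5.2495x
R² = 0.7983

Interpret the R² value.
R² = 0.7983 means 79.83% of the variation in y is explained by the linear relationship with x. This indicates a strong fit.

The coefficient of determination R² is the fraction of the total variation in y that the fitted line accounts for.

Here R² = 0.7983:
- Explained: 79.83% of the variation in y
- Unexplained (residual): 100% − 79.83% = 20.17%
- Rule of thumb (below 0.3 weak; 0.3 to below 0.7 moderate; 0.7 and above strong) → strong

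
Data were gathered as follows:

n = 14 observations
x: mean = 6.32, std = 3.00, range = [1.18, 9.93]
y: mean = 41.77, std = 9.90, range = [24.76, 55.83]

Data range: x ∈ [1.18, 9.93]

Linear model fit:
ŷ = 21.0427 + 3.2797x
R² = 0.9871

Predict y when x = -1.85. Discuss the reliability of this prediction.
ŷ = 14.9753 (extrapolation — x = -1.85 lies outside [1.18, 9.93], so reliability is low).

Prediction calculation:
ŷ = 21.0427 + 3.2797 × (-1.85)
ŷ = 14.9753

Reliability:
- Data range: x ∈ [1.18, 9.93]
- Prediction point: x = -1.85 is 3.03 units below the observed range → this is EXTRAPOLATION, not interpolation

Why that matters here:
- The standard error of prediction grows with (x − x̄)², and x = -1.85 is far from x̄ = 6.32
- The linear relationship may not hold outside the observed range
- There are no observations near this x to validate the fitted line there

The R² = 0.9871 only validates the fit within [1.18, 9.93]; treat ŷ = 14.9753 with caution.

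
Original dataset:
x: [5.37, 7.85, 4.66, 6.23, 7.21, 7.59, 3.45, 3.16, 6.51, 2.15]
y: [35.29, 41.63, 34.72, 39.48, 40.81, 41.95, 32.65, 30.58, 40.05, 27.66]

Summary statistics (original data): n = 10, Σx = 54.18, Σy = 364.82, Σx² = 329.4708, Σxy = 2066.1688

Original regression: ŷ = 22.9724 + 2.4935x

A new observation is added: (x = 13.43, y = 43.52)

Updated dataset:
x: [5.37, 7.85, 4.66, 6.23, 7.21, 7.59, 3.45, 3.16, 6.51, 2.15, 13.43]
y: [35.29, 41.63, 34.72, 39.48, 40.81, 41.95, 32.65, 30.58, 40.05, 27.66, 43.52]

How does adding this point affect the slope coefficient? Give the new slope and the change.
New slope β₁ = 1.4938 versus 2.4935 before: a change of -0.9997 (-40.1%).

The new point has HIGH LEVERAGE: x = 13.43 is far from the original mean x̄ = 54.18/10 ≈ 5.42 (original range [2.15, 7.85]).

Step 1: Update the sums with the new point (n goes from 10 to 11)
Σx  = 54.18 + 13.43 = 67.61
Σy  = 364.82 + 43.52 = 408.34
Σx² = 329.4708 + 13.43² = 329.4708 + 180.3649 = 509.8357
Σxy = 2066.1688 + 13.43×43.52 = 2066.1688 + 584.4736 = 2650.6424

Step 2: Recompute the slope with b₁ = (nΣxy − ΣxΣy) / (nΣx² − (Σx)²)
Numerator   = 11×2650.6424 − 67.61×408.34 = 29157.0664 − 27607.8674 = 1549.1990
Denominator = 11×509.8357 − 67.61² = 5608.1927 − 4571.1121 = 1037.0806
b₁(new) = 1549.1990 / 1037.0806 = 1.4938

(Same formula on the original sums: (10×2066.1688 − 54.18×364.82) / (10×329.4708 − 54.18²) = 895.7404 / 359.2356 = 2.4935, matching the given fit.)

Step 3: Change in slope
Δβ₁ = 1.4938 − 2.4935 = -0.9997
Relative change = -0.9997 / 2.4935 × 100% = -40.1%
→ the slope decreases when the point is added.

A high-leverage point only changes the slope if it is off the original line; here y = 43.52 is below the original trend, so the slope decreases.
In practice: check such a point for data-entry or measurement error; investigate whether it comes from the same population as the rest of the sample.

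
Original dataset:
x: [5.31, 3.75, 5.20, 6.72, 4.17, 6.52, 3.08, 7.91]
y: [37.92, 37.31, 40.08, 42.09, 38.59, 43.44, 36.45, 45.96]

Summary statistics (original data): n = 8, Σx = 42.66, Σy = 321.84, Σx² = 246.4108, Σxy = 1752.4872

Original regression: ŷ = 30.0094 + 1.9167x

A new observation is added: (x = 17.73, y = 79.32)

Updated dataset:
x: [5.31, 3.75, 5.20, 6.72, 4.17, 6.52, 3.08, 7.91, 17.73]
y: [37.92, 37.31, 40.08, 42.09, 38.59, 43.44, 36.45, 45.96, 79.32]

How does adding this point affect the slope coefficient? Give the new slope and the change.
Adding the point moves β₁ from 1.9167 to 3.0026, i.e. it increases by 1.0859 (+56.7%).

x = 17.73 lies well outside the original x-range [3.08, 7.91] (x̄ ≈ 5.33), so this observation has high leverage and can move the slope substantially.

Step 1: Update the sums with the new point (n goes from 8 to 9)
Σx  = 42.66 + 17.73 = 60.39
Σy  = 321.84 + 79.32 = 401.16
Σx² = 246.4108 + 17.73² = 246.4108 + 314.3529 = 560.7637
Σxy = 1752.4872 + 17.73×79.32 = 1752.4872 + 1406.3436 = 3158.8308

Step 2: Recompute the slope with b₁ = (nΣxy − ΣxΣy) / (nΣx² − (Σx)²)
Numerator   = 9×3158.8308 − 60.39×401.16 = 28429.4772 − 24226.0524 = 4203.4248
Denominator = 9×560.7637 − 60.39² = 5046.8733 − 3646.9521 = 1399.9212
b₁(new) = 4203.4248 / 1399.9212 = 3.0026

(Same formula on the original sums: (8×1752.4872 − 42.66×321.84) / (8×246.4108 − 42.66²) = 290.2032 / 151.4108 = 1.9167, matching the given fit.)

Step 3: Change in slope
Δβ₁ = 3.0026 − 1.9167 = +1.0859
Relative change = +1.0859 / 1.9167 × 100% = +56.7%
→ the slope increases when the point is added.

Because the point sits above the extension of the original line at a high-leverage x, it tilts the fit up.
In practice: investigate whether it comes from the same population as the rest of the sample.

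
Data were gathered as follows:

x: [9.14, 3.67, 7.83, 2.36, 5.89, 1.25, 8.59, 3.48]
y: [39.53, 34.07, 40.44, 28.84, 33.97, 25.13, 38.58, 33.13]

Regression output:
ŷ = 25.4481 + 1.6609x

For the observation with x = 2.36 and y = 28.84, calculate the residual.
Residual = -0.5278

The residual is the difference between the actual value and the predicted value:

Residual = y - ŷ

Step 1: Calculate predicted value
ŷ = 25.4481 + 1.6609 × 2.36
ŷ = 29.3678

Step 2: Calculate residual
Residual = 28.84 - 29.3678
Residual = -0.5278

Sign check: y < ŷ, so the point is below the line and the fit overestimates here.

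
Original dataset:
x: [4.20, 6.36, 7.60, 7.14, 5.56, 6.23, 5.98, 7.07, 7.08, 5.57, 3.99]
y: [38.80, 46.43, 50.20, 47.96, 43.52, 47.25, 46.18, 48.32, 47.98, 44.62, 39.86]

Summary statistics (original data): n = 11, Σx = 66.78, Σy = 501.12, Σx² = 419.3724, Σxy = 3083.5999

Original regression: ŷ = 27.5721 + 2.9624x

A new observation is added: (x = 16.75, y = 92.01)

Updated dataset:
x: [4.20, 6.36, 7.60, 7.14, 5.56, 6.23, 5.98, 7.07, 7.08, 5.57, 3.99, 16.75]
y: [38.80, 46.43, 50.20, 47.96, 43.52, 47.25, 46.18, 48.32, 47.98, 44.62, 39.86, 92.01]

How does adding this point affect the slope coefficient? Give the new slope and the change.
New slope β₁ = 4.1865 versus 2.9624 before: a change of +1.2241 (+41.3%).

The new point has HIGH LEVERAGE: x = 16.75 is far from the original mean x̄ = 66.78/11 ≈ 6.07 (original range [3.99, 7.60]).

Step 1: Update the sums with the new point (n goes from 11 to 12)
Σx  = 66.78 + 16.75 = 83.53
Σy  = 501.12 + 92.01 = 593.13
Σx² = 419.3724 + 16.75² = 419.3724 + 280.5625 = 699.9349
Σxy = 3083.5999 + 16.75×92.01 = 3083.5999 + 1541.1675 = 4624.7674

Step 2: Recompute the slope with b₁ = (nΣxy − ΣxΣy) / (nΣx² − (Σx)²)
Numerator   = 12×4624.7674 − 83.53×593.13 = 55497.2088 − 49544.1489 = 5953.0599
Denominator = 12×699.9349 − 83.53² = 8399.2188 − 6977.2609 = 1421.9579
b₁(new) = 5953.0599 / 1421.9579 = 4.1865

(Same formula on the original sums: (11×3083.5999 − 66.78×501.12) / (11×419.3724 − 66.78²) = 454.8053 / 153.5280 = 2.9624, matching the given fit.)

Step 3: Change in slope
Δβ₁ = 4.1865 − 2.9624 = +1.2241
Relative change = +1.2241 / 2.9624 × 100% = +41.3%
→ the slope increases when the point is added.

Because the point sits above the extension of the original line at a high-leverage x, it tilts the fit up.
In practice: examine leverage (hᵢ) and Cook's distance rather than deleting it automatically.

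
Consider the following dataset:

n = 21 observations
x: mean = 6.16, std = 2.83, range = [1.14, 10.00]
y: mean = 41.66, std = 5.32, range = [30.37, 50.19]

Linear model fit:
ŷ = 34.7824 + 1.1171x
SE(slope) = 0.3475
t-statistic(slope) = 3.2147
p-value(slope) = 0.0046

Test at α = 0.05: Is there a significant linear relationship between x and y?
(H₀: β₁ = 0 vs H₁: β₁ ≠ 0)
Since p-value = 0.0046 < α = 0.05, reject H₀ — the slope is significantly different from 0.

Hypothesis test for the slope coefficient:

H₀: β₁ = 0 (no linear relationship)
H₁: β₁ ≠ 0 (linear relationship exists)

Test statistic: t = β̂₁ / SE(β̂₁) = 1.1171 / 0.3475 = 3.2147

p = 0.0046: how often a slope estimate this far from 0 (in SE units) would arise by chance if β₁ were truly 0.

Decision rule: reject H₀ if p-value < α.
p-value = 0.0046 < α = 0.05 → reject H₀.

Conclusion: the linear association between x and y is significant at the 5% level.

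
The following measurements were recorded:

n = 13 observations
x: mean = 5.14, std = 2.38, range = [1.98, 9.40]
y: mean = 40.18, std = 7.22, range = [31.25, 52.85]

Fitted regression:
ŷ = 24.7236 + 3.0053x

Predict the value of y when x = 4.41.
ŷ = 37.9770

To predict y for x = 4.41, substitute into the regression equation:

ŷ = 24.7236 + 3.0053 × 4.41
ŷ = 24.7236 + 13.2534
ŷ = 37.9770

This is a point prediction; actual observations scatter around it by roughly the residual standard deviation.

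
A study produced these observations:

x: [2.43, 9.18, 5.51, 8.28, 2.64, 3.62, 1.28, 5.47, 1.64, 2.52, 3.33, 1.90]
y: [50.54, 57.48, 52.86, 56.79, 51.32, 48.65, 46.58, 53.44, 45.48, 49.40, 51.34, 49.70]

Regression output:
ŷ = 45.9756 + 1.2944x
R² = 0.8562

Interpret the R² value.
About 85.62% of the variability in y is accounted for by the regression on x (R² = 0.8562) — a strong linear fit.

R² = 1 − SS_res/SS_tot compares the residual scatter to the total scatter of y about its mean.

Here R² = 0.8562:
- Explained: 85.62% of the variation in y
- Unexplained (residual): 100% − 85.62% = 14.38%
- Rule of thumb (below 0.3 weak; 0.3 to below 0.7 moderate; 0.7 and above strong) → strong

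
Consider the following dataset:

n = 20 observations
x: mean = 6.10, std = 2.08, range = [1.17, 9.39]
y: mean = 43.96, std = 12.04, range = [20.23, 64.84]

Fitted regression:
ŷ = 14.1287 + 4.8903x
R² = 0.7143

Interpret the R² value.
The model explains 71.43% of the variance in y (R² = 0.7143), leaving 28.57% unexplained; the fit is strong.

R² (coefficient of determination) measures the proportion of variance in y explained by the regression model.

Here R² = 0.7143:
- Explained: 71.43% of the variation in y
- Unexplained (residual): 100% − 71.43% = 28.57%
- Rule of thumb (below 0.3 weak; 0.3 to below 0.7 moderate; 0.7 and above strong) → strong

Note: R² says nothing about causation, and a high R² does not by itself mean the linear form is appropriate — check the residuals.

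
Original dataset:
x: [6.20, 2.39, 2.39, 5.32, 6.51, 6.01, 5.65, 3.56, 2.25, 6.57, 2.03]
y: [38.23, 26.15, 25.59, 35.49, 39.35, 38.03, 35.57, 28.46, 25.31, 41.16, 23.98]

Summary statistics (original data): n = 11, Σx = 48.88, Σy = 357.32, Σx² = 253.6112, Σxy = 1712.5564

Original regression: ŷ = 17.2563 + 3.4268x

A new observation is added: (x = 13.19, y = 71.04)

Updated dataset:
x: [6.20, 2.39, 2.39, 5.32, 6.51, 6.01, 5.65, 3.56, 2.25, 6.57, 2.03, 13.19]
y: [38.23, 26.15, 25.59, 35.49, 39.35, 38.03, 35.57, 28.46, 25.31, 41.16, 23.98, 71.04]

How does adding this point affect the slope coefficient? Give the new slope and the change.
New slope β₁ = 4.0729 versus 3.4268 before: a change of +0.6461 (+18.9%).

The new point has HIGH LEVERAGE: x = 13.19 is far from the original mean x̄ = 48.88/11 ≈ 4.44 (original range [2.03, 6.57]).

Step 1: Update the sums with the new point (n goes from 11 to 12)
Σx  = 48.88 + 13.19 = 62.07
Σy  = 357.32 + 71.04 = 428.36
Σx² = 253.6112 + 13.19² = 253.6112 + 173.9761 = 427.5873
Σxy = 1712.5564 + 13.19×71.04 = 1712.5564 + 937.0176 = 2649.5740

Step 2: Recompute the slope with b₁ = (nΣxy − ΣxΣy) / (nΣx² − (Σx)²)
Numerator   = 12×2649.5740 − 62.07×428.36 = 31794.8880 − 26588.3052 = 5206.5828
Denominator = 12×427.5873 − 62.07² = 5131.0476 − 3852.6849 = 1278.3627
b₁(new) = 5206.5828 / 1278.3627 = 4.0729

(Same formula on the original sums: (11×1712.5564 − 48.88×357.32) / (11×253.6112 − 48.88²) = 1372.3188 / 400.4688 = 3.4268, matching the given fit.)

Step 3: Change in slope
Δβ₁ = 4.0729 − 3.4268 = +0.6461
Relative change = +0.6461 / 3.4268 × 100% = +18.9%
→ the slope increases when the point is added.

A high-leverage point only changes the slope if it is off the original line; here y = 71.04 is above the original trend, so the slope increases.
In practice: examine leverage (hᵢ) and Cook's distance rather than deleting it automatically.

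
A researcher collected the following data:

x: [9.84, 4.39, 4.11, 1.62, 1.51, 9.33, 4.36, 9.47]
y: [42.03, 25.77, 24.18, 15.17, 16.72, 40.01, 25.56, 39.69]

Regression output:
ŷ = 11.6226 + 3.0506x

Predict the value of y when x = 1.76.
ŷ = 16.9917

x = 1.76 lies inside the observed range [1.51, 9.84], so the fitted equation applies directly:

ŷ = 11.6226 + 3.0506 × 1.76
ŷ = 11.6226 + 5.3691
ŷ = 16.9917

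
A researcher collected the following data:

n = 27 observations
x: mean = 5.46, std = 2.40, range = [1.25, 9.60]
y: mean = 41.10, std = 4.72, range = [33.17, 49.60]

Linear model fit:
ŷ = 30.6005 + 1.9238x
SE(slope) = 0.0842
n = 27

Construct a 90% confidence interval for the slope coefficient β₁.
The 90% CI for β₁ is (1.7800, 2.0676)

Confidence interval for the slope:

The 90% CI for β₁ is: β̂₁ ± t*(α/2, n-2) × SE(β̂₁)

Step 1: Find critical t-value
- Confidence level = 0.9
- Degrees of freedom = n - 2 = 27 - 2 = 25
- t*(α/2, 25) = 1.7081

Step 2: Calculate margin of error
Margin = 1.7081 × 0.0842 = 0.1438

Step 3: Construct interval
CI = 1.9238 ± 0.1438
CI = (1.7800, 2.0676)

Interpretation: intervals built this way capture the true β₁ in 90% of repeated samples; here the plausible range for the per-unit effect of x on y is 1.7800 to 2.0676.
The interval does not include 0, suggesting a significant linear relationship.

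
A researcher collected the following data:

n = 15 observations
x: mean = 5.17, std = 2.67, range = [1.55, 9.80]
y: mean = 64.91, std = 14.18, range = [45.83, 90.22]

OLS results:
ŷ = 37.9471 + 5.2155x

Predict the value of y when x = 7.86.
ŷ = 78.9409

x = 7.86 lies inside the observed range [1.55, 9.80], so the fitted equation applies directly:

ŷ = 37.9471 + 5.2155 × 7.86
ŷ = 37.9471 + 40.9938
ŷ = 78.9409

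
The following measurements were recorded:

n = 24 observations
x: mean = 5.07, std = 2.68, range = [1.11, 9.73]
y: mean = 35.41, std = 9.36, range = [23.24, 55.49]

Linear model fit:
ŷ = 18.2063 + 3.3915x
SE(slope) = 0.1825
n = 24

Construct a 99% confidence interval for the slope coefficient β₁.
The 99% CI for β₁ is (2.8771, 3.9059)

Confidence interval for the slope:

The 99% CI for β₁ is: β̂₁ ± t*(α/2, n-2) × SE(β̂₁)

Step 1: Find critical t-value
- Confidence level = 0.99
- Degrees of freedom = n - 2 = 24 - 2 = 22
- t*(α/2, 22) = 2.8188

Step 2: Calculate margin of error
Margin = 2.8188 × 0.1825 = 0.5144

Step 3: Construct interval
CI = 3.3915 ± 0.5144
CI = (2.8771, 3.9059)

Interpretation: each one-unit increase in x is associated with a change in mean y of between 2.8771 and 3.9059, with 99% confidence.
Both endpoints are positive, so the data support a genuinely positive slope at this confidence level.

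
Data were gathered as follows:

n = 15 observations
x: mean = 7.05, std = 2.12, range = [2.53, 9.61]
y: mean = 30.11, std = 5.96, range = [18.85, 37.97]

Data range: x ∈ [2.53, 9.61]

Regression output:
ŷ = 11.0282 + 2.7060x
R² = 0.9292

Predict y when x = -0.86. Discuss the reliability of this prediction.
ŷ = 8.7010, but this is extrapolation (below the data range [2.53, 9.61]) and may be unreliable.

Prediction calculation:
ŷ = 11.0282 + 2.7060 × (-0.86)
ŷ = 8.7010

Reliability:
- Data range: x ∈ [2.53, 9.61]
- Prediction point: x = -0.86 is 3.39 units below the observed range → this is EXTRAPOLATION, not interpolation

Why that matters here:
- Real relationships often flatten, saturate, or turn nonlinear at extremes
- The standard error of prediction grows with (x − x̄)², and x = -0.86 is far from x̄ = 7.05
- The linear relationship may not hold outside the observed range

Report the number if required, but flag clearly that it is an extrapolation.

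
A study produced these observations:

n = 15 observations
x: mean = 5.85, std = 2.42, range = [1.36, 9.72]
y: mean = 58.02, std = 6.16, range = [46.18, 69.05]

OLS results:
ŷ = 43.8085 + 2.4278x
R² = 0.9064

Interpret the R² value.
About 90.64% of the variability in y is accounted for by the regression on x (R² = 0.9064) — a strong linear fit.

The coefficient of determination R² is the fraction of the total variation in y that the fitted line accounts for.

Here R² = 0.9064:
- Explained: 90.64% of the variation in y
- Unexplained (residual): 100% − 90.64% = 9.36%
- Rule of thumb (below 0.3 weak; 0.3 to below 0.7 moderate; 0.7 and above strong) → strong

Note: R² never decreases when predictors are added, so it should not be used alone to compare models of different size.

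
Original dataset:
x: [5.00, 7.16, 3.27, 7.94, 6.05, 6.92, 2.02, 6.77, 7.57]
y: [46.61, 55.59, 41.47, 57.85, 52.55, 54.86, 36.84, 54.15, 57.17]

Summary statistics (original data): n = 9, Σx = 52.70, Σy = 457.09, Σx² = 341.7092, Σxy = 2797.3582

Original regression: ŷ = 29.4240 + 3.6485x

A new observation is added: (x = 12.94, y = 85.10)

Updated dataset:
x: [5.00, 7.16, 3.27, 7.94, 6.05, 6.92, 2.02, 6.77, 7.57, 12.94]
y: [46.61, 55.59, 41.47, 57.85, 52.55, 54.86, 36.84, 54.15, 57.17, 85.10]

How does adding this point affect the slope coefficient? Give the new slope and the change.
Adding the point moves β₁ from 3.6485 to 4.3378, i.e. it increases by 0.6893 (+18.9%).

x = 12.94 lies well outside the original x-range [2.02, 7.94] (x̄ ≈ 5.86), so this observation has high leverage and can move the slope substantially.

Step 1: Update the sums with the new point (n goes from 9 to 10)
Σx  = 52.70 + 12.94 = 65.64
Σy  = 457.09 + 85.10 = 542.19
Σx² = 341.7092 + 12.94² = 341.7092 + 167.4436 = 509.1528
Σxy = 2797.3582 + 12.94×85.10 = 2797.3582 + 1101.1940 = 3898.5522

Step 2: Recompute the slope with b₁ = (nΣxy − ΣxΣy) / (nΣx² − (Σx)²)
Numerator   = 10×3898.5522 − 65.64×542.19 = 38985.5220 − 35589.3516 = 3396.1704
Denominator = 10×509.1528 − 65.64² = 5091.5280 − 4308.6096 = 782.9184
b₁(new) = 3396.1704 / 782.9184 = 4.3378

(Same formula on the original sums: (9×2797.3582 − 52.70×457.09) / (9×341.7092 − 52.70²) = 1087.5808 / 298.0928 = 3.6485, matching the given fit.)

Step 3: Change in slope
Δβ₁ = 4.3378 − 3.6485 = +0.6893
Relative change = +0.6893 / 3.6485 × 100% = +18.9%
→ the slope increases when the point is added.

Because the point sits above the extension of the original line at a high-leverage x, it tilts the fit up.
In practice: check such a point for data-entry or measurement error.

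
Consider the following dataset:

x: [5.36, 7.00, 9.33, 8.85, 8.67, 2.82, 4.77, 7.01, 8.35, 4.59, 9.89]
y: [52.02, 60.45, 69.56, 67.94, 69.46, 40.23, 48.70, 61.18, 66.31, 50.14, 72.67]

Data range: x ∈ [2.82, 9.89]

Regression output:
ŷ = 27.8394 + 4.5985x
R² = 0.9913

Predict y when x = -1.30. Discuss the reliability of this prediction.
ŷ = 21.8614, but this is extrapolation (below the data range [2.82, 9.89]) and may be unreliable.

Prediction calculation:
ŷ = 27.8394 + 4.5985 × (-1.30)
ŷ = 21.8614

Reliability:
- Data range: x ∈ [2.82, 9.89]
- Prediction point: x = -1.30 is 4.12 units below the observed range → this is EXTRAPOLATION, not interpolation

Why that matters here:
- The linear relationship may not hold outside the observed range
- R² describes fit only over the sampled x values; it says nothing about behaviour beyond them

Report the number if required, but flag clearly that it is an extrapolation.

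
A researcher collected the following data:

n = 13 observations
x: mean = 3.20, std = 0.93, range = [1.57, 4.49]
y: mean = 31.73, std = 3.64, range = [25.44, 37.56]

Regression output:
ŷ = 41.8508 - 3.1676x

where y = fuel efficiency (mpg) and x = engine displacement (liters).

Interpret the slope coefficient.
For each additional liter of engine displacement, predicted fuel efficiency decreases by approximately 3.1676 mpg.

β₁ = -3.1676 is the change in predicted fuel efficiency (mpg) per additional liter of engine displacement.

Interpretation:
- Engine displacement up by 1 liter → predicted fuel efficiency decreases by 3.1676 mpg
- The effect is assumed constant over the observed range of x (linearity)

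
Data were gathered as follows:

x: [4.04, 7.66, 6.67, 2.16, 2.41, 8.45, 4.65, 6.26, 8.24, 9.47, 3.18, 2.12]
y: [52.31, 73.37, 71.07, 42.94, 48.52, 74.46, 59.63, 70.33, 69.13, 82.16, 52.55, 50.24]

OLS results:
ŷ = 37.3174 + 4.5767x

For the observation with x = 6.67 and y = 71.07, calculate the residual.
Residual = 3.2260

The residual is the difference between the actual value and the predicted value:

Residual = y - ŷ

Step 1: Calculate predicted value
ŷ = 37.3174 + 4.5767 × 6.67
ŷ = 67.8440

Step 2: Calculate residual
Residual = 71.07 - 67.8440
Residual = 3.2260

The residual is positive, so the observed y = 71.07 sits above the regression line (the line underestimates it by 3.2260).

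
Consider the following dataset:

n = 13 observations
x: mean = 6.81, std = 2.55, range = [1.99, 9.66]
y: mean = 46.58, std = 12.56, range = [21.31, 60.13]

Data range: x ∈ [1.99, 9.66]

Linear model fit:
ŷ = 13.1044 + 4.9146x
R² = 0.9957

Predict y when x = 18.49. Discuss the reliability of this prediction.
ŷ = 103.9754, but this is extrapolation (above the data range [1.99, 9.66]) and may be unreliable.

Prediction calculation:
ŷ = 13.1044 + 4.9146 × 18.49
ŷ = 103.9754

Reliability:
- Data range: x ∈ [1.99, 9.66]
- Prediction point: x = 18.49 is 8.83 units above the observed range → this is EXTRAPOLATION, not interpolation

Why that matters here:
- R² describes fit only over the sampled x values; it says nothing about behaviour beyond them
- Real relationships often flatten, saturate, or turn nonlinear at extremes
- The linear relationship may not hold outside the observed range

A defensible statement: 'if the linear trend continued to x = 18.49, y would be about 103.9754' — the premise is untested.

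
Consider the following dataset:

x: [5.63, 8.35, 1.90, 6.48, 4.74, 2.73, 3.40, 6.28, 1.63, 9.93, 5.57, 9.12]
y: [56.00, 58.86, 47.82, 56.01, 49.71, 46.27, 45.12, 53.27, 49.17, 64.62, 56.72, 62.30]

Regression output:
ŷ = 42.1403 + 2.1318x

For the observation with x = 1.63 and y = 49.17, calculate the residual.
Residual = 3.5549

The residual is the difference between the actual value and the predicted value:

Residual = y - ŷ

Step 1: Calculate predicted value
ŷ = 42.1403 + 2.1318 × 1.63
ŷ = 45.6151

Step 2: Calculate residual
Residual = 49.17 - 45.6151
Residual = 3.5549

The residual is positive, so the observed y = 49.17 sits above the regression line (the line underestimates it by 3.5549).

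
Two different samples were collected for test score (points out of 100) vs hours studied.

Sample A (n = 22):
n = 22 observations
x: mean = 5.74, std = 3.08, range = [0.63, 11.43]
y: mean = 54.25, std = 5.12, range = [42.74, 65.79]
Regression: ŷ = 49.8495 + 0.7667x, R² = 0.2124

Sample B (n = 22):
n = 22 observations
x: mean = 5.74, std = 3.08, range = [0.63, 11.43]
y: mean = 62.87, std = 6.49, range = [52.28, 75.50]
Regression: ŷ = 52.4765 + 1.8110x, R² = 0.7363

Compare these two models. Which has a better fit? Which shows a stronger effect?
Model B has the better fit (R² = 0.7363 vs 0.2124). Model B shows the stronger effect (|β₁| = 1.8110 vs 0.7667).

Model Comparison:

Fit — compare R²:
- Model A: R² = 0.2124 → 21.24% of variance in test score explained
- Model B: R² = 0.7363 → 73.63% of variance in test score explained
- 0.7363 > 0.2124 → Model B has the better fit

Which has the larger per-hour effect? (|β₁|)
- Model A: β₁ = 0.7667 → predicted test score rises 0.7667 points per additional hour of study time
- Model B: β₁ = 1.8110 → predicted test score rises 1.8110 points per additional hour of study time
- |0.7667| < |1.8110| → Model B shows the stronger marginal effect

Notes:
- A better fit (higher R²) doesn't necessarily mean a more important relationship.
- R² measures how tightly points cluster around the line; β₁ measures how steep the line is — they answer different questions.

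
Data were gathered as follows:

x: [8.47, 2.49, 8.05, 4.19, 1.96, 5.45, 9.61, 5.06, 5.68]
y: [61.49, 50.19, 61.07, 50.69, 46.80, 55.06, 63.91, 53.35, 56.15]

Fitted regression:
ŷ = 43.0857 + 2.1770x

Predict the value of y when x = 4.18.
ŷ = 52.1856

To predict y for x = 4.18, substitute into the regression equation:

ŷ = 43.0857 + 2.1770 × 4.18
ŷ = 43.0857 + 9.0999
ŷ = 52.1856

This is the fitted mean response at that x — an individual observation would come with a wider prediction interval.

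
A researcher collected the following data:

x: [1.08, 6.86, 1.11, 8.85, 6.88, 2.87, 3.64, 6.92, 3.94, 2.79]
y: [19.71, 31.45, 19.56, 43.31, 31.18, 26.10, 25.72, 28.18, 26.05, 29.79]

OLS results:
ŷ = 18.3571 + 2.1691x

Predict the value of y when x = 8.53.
ŷ = 36.8595

x = 8.53 lies inside the observed range [1.08, 8.85], so the fitted equation applies directly:

ŷ = 18.3571 + 2.1691 × 8.53
ŷ = 18.3571 + 18.5024
ŷ = 36.8595

This is the fitted mean response at that x — an individual observation would come with a wider prediction interval.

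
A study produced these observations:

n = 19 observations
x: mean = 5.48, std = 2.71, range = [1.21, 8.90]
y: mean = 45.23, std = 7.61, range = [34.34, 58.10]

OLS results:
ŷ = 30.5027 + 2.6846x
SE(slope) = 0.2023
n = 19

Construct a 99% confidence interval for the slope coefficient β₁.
The 99% CI for β₁ is (2.0983, 3.2709)

Confidence interval for the slope:

The 99% CI for β₁ is: β̂₁ ± t*(α/2, n-2) × SE(β̂₁)

Step 1: Find critical t-value
- Confidence level = 0.99
- Degrees of freedom = n - 2 = 19 - 2 = 17
- t*(α/2, 17) = 2.8982

Step 2: Calculate margin of error
Margin = 2.8982 × 0.2023 = 0.5863

Step 3: Construct interval
CI = 2.6846 ± 0.5863
CI = (2.0983, 3.2709)

Interpretation: each one-unit increase in x is associated with a change in mean y of between 2.0983 and 3.2709, with 99% confidence.
Both endpoints are positive, so the data support a genuinely positive slope at this confidence level.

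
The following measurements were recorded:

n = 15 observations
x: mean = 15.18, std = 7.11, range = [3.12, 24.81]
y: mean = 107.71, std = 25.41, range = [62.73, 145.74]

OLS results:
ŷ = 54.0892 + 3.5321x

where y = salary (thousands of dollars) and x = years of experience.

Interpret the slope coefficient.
On average, salary is about 3.5321 thousand dollars higher for every extra year of experience.

β₁ = 3.5321 is the change in predicted salary (thousand dollars) per additional year of experience.

Interpretation:
- Experience up by 1 year → predicted salary increases by 3.5321 thousand dollars
- The effect is assumed constant over the observed range of x (linearity)
- The sign (+) gives the direction; the magnitude 3.5321 gives the size of the effect per year

The intercept β₀ = 54.0892 is the predicted salary when experience = 0; since the smallest observed x is 3.12, this is an extrapolation and mainly anchors the line.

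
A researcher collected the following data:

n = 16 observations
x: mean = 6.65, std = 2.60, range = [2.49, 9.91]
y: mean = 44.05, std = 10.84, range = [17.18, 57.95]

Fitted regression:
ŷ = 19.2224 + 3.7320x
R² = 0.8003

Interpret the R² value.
R² = 0.8003 means 80.03% of the variation in y is explained by the linear relationship with x. This indicates a strong fit.

The coefficient of determination R² is the fraction of the total variation in y that the fitted line accounts for.

Here R² = 0.8003:
- Explained: 80.03% of the variation in y
- Unexplained (residual): 100% − 80.03% = 19.97%
- Rule of thumb (below 0.3 weak; 0.3 to below 0.7 moderate; 0.7 and above strong) → strong

Equivalently, for simple linear regression R² = r², so |r| = √0.8003 ≈ 0.8946.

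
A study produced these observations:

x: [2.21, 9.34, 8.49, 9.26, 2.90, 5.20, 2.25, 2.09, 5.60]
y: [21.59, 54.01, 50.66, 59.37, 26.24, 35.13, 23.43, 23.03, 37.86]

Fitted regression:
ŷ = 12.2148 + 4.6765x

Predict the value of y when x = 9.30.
ŷ = 55.7063

x = 9.30 lies inside the observed range [2.09, 9.34], so the fitted equation applies directly:

ŷ = 12.2148 + 4.6765 × 9.30
ŷ = 12.2148 + 43.4915
ŷ = 55.7063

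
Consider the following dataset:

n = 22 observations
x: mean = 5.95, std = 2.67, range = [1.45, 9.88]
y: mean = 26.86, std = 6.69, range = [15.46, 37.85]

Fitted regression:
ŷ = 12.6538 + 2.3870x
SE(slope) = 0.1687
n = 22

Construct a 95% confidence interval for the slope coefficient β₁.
The 95% CI for β₁ is (2.0351, 2.7389)

Confidence interval for the slope:

The 95% CI for β₁ is: β̂₁ ± t*(α/2, n-2) × SE(β̂₁)

Step 1: Find critical t-value
- Confidence level = 0.95
- Degrees of freedom = n - 2 = 22 - 2 = 20
- t*(α/2, 20) = 2.0860

Step 2: Calculate margin of error
Margin = 2.0860 × 0.1687 = 0.3519

Step 3: Construct interval
CI = 2.3870 ± 0.3519
CI = (2.0351, 2.7389)

Interpretation: We are 95% confident that the true slope β₁ lies between 2.0351 and 2.7389.
Since 0 is outside the interval, a two-sided test at α = 0.05 would reject H₀: β₁ = 0.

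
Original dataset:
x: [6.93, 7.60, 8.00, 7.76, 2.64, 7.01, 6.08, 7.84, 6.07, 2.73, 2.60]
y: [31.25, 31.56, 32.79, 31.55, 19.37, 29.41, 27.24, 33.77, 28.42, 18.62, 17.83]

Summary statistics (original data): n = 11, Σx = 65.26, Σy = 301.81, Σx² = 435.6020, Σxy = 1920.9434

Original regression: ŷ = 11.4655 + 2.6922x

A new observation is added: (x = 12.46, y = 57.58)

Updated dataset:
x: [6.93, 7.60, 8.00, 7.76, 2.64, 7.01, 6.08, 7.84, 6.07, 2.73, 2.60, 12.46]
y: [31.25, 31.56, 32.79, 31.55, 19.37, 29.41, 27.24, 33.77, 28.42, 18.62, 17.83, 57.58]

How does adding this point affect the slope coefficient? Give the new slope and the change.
New slope β₁ = 3.5519 versus 2.6922 before: a change of +0.8597 (+31.9%).

The new point has HIGH LEVERAGE: x = 12.46 is far from the original mean x̄ = 65.26/11 ≈ 5.93 (original range [2.60, 8.00]).

Step 1: Update the sums with the new point (n goes from 11 to 12)
Σx  = 65.26 + 12.46 = 77.72
Σy  = 301.81 + 57.58 = 359.39
Σx² = 435.6020 + 12.46² = 435.6020 + 155.2516 = 590.8536
Σxy = 1920.9434 + 12.46×57.58 = 1920.9434 + 717.4468 = 2638.3902

Step 2: Recompute the slope with b₁ = (nΣxy − ΣxΣy) / (nΣx² − (Σx)²)
Numerator   = 12×2638.3902 − 77.72×359.39 = 31660.6824 − 27931.7908 = 3728.8916
Denominator = 12×590.8536 − 77.72² = 7090.2432 − 6040.3984 = 1049.8448
b₁(new) = 3728.8916 / 1049.8448 = 3.5519

(Same formula on the original sums: (11×1920.9434 − 65.26×301.81) / (11×435.6020 − 65.26²) = 1434.2568 / 532.7544 = 2.6922, matching the given fit.)

Step 3: Change in slope
Δβ₁ = 3.5519 − 2.6922 = +0.8597
Relative change = +0.8597 / 2.6922 × 100% = +31.9%
→ the slope increases when the point is added.

Because the point sits above the extension of the original line at a high-leverage x, it tilts the fit up.
In practice: check such a point for data-entry or measurement error; refit with and without it and report both if conclusions differ.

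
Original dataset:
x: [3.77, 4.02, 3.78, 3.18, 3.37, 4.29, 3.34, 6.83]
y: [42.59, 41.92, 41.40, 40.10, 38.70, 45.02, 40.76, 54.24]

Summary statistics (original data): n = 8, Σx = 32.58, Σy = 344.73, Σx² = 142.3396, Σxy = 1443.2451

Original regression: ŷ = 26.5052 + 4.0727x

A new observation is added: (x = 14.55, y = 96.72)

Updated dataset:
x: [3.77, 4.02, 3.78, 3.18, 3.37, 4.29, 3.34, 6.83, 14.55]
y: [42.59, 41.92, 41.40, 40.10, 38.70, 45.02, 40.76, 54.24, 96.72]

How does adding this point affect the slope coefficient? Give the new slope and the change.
Adding the point moves β₁ from 4.0727 to 5.0243, i.e. it increases by 0.9516 (+23.4%).

x = 14.55 lies well outside the original x-range [3.18, 6.83] (x̄ ≈ 4.07), so this observation has high leverage and can move the slope substantially.

Step 1: Update the sums with the new point (n goes from 8 to 9)
Σx  = 32.58 + 14.55 = 47.13
Σy  = 344.73 + 96.72 = 441.45
Σx² = 142.3396 + 14.55² = 142.3396 + 211.7025 = 354.0421
Σxy = 1443.2451 + 14.55×96.72 = 1443.2451 + 1407.2760 = 2850.5211

Step 2: Recompute the slope with b₁ = (nΣxy − ΣxΣy) / (nΣx² − (Σx)²)
Numerator   = 9×2850.5211 − 47.13×441.45 = 25654.6899 − 20805.5385 = 4849.1514
Denominator = 9×354.0421 − 47.13² = 3186.3789 − 2221.2369 = 965.1420
b₁(new) = 4849.1514 / 965.1420 = 5.0243

(Same formula on the original sums: (8×1443.2451 − 32.58×344.73) / (8×142.3396 − 32.58²) = 314.6574 / 77.2604 = 4.0727, matching the given fit.)

Step 3: Change in slope
Δβ₁ = 5.0243 − 4.0727 = +0.9516
Relative change = +0.9516 / 4.0727 × 100% = +23.4%
→ the slope increases when the point is added.

A high-leverage point only changes the slope if it is off the original line; here y = 96.72 is above the original trend, so the slope increases.
In practice: investigate whether it comes from the same population as the rest of the sample; refit with and without it and report both if conclusions differ.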